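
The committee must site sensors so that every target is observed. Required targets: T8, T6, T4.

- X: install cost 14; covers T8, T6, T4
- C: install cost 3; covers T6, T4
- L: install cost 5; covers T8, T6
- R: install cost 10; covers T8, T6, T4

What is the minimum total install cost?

Choose C and L: together they cover T8, T6, T4 — every target.
Total install cost: 3 + 5 = 8.

8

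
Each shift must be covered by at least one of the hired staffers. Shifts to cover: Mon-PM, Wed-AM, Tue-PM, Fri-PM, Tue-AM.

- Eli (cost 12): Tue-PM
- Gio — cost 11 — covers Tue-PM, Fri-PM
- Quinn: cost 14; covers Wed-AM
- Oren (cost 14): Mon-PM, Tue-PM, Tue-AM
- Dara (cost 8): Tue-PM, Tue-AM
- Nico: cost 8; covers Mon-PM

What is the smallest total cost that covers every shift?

This is a weighted set-cover instance.
Choose Gio, Quinn, and Oren: together they cover Mon-PM, Wed-AM, Tue-PM, Fri-PM, Tue-AM — every shift.
Total cost: 11 + 14 + 14 = 39.

39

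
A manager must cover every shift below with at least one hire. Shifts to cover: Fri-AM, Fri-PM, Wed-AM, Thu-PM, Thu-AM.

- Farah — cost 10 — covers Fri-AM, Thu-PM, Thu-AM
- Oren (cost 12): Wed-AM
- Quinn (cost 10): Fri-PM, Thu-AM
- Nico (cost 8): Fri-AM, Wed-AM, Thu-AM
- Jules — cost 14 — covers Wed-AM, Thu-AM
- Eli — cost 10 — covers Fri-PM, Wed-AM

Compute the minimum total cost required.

20

This is a weighted set-cover instance.
Choose Farah and Eli: together they cover Fri-AM, Fri-PM, Wed-AM, Thu-PM, Thu-AM — every shift.
Total cost: 10 + 10 = 20.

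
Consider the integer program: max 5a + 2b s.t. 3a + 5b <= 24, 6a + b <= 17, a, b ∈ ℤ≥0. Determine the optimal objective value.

16

(a,b)=(2,3): 3·2+5·3=21≤24, 6·2+1·3=15≤17, objective 16.
(a,b)=(2,2): 3·2+5·2=16≤24, 6·2+1·2=14≤17, objective 14.
(a,b)=(1,4): 3·1+5·4=23≤24, 6·1+1·4=10≤17, objective 13.
Maximum is 16 at (a,b)=(2,3).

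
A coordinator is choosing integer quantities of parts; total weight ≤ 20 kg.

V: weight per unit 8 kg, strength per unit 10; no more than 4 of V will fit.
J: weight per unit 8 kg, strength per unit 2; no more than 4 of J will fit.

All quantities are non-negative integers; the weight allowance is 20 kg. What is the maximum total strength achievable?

20

1×V and 1×J: weight 16 ≤ 20, strength 1·10 + 1·2 = 12.
2×V: weight 16 ≤ 20, strength 2·10 = 20.
Best is 20.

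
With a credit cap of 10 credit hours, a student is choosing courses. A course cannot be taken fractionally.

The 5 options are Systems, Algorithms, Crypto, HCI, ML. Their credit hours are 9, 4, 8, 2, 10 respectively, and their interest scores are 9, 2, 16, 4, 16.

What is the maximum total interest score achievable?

20

This is a 0-1 knapsack instance.
ML: credit hours 10 ≤ 10, interest score 16.
Crypto: credit hours 8 ≤ 10, interest score 16.
Crypto + HCI: credit hours 8 + 2 = 10 ≤ 10, interest score 16 + 4 = 20.
Best is Crypto and HCI with total interest score 20.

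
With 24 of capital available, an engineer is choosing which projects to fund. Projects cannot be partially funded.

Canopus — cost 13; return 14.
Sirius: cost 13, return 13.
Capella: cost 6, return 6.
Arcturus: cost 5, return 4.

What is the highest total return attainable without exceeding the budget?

Take Canopus, Capella, and Arcturus: cost 13 + 6 + 5 = 24 ≤ 24, return 14 + 6 + 4 = 24.
No other feasible combination does better.

24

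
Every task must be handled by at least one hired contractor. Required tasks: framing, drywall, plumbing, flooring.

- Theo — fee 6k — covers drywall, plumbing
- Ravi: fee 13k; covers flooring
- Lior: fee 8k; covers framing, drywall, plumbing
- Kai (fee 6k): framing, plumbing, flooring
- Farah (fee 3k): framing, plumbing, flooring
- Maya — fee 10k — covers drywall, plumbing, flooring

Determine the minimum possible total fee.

Choose Theo and Farah: together they cover framing, drywall, plumbing, flooring — every task.
Total fee: 6 + 3 = 9.
No cover costs less than 9.

9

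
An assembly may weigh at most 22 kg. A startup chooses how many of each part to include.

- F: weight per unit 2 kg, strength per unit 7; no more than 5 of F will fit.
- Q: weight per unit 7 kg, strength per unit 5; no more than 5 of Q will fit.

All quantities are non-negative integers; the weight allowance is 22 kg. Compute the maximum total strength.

Take 5×F and 1×Q: weight 17 ≤ 22, strength 5·7 + 1·5 = 40.
F has the best ratio (7/2) and is taken to its limit of 5; remaining capacity is filled optimally with the others.

40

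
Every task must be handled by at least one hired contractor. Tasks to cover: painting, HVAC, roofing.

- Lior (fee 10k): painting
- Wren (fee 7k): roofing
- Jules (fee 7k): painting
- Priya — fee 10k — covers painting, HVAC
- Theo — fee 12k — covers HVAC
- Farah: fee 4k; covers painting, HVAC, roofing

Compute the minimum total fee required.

Farah alone covers painting, HVAC, roofing — every task.
Total fee: 4.

4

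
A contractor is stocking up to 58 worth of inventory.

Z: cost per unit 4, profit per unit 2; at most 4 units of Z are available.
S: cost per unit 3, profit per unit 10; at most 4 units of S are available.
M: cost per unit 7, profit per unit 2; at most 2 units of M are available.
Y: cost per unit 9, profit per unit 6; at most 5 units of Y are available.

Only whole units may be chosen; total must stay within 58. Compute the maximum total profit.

70

Take 4×S and 5×Y: cost 57 ≤ 58, profit 4·10 + 5·6 = 70.
S has the best ratio (10/3) and is taken to its limit of 4; remaining capacity is filled optimally with the others.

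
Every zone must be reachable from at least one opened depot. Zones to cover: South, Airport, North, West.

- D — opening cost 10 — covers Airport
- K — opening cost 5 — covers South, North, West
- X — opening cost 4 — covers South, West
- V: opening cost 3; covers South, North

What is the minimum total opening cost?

The greedy cost-per-new-zone heuristic would pick V, X, and D for 17, but a cheaper cover exists.
Choose D and K: together they cover South, Airport, North, West — every zone.
Total opening cost: 10 + 5 = 15.
No cover costs less than 15.

15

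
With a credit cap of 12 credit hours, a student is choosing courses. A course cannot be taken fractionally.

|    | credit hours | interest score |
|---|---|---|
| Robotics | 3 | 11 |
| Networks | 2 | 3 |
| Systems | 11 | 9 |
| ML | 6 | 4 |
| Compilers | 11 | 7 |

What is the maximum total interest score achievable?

18

This is a 0-1 knapsack instance.
Take Robotics, Networks, and ML: credit hours 3 + 2 + 6 = 11 ≤ 12, interest score 11 + 3 + 4 = 18.
No other feasible combination does better.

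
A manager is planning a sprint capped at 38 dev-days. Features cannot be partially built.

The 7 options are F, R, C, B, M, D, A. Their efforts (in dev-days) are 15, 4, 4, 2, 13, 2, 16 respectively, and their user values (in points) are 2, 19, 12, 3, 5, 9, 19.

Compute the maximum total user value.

R + C + D + A: effort 4 + 4 + 2 + 16 = 26 ≤ 38, user value 19 + 12 + 9 + 19 = 59.
R + C + B + D + A: effort 4 + 4 + 2 + 2 + 16 = 28 ≤ 38, user value 19 + 12 + 3 + 9 + 19 = 62.
R + C + M + A: effort 4 + 4 + 13 + 16 = 37 ≤ 38, user value 19 + 12 + 5 + 19 = 55.
Best is R, C, B, D, and A with total user value 62.

62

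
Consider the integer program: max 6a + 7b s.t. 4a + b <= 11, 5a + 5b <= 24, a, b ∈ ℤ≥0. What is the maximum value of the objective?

(a,b)=(0,4) is feasible, giving 28.
(a,b)=(1,3) is feasible, giving 27.
(a,b)=(0,3) is feasible, giving 21.
No feasible integer point exceeds 28.

28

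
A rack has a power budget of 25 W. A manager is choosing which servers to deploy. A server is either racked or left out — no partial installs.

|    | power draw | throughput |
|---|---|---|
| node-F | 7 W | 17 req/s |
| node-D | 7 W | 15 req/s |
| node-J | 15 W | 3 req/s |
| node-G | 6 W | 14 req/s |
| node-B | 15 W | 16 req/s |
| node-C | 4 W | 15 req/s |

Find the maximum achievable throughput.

61

This is an integer program with binary decision variables.
Take node-F, node-D, node-G, and node-C: power draw 7 + 7 + 6 + 4 = 24 ≤ 25, throughput 17 + 15 + 14 + 15 = 61.
No other feasible combination does better.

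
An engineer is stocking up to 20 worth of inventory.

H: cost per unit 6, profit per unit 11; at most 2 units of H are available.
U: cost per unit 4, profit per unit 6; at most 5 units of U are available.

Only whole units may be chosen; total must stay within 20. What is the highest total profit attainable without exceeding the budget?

34

Take 2×H and 2×U: cost 20 ≤ 20, profit 2·11 + 2·6 = 34.
H has the best ratio (11/6) and is taken to its limit of 2; remaining capacity is filled optimally with the others.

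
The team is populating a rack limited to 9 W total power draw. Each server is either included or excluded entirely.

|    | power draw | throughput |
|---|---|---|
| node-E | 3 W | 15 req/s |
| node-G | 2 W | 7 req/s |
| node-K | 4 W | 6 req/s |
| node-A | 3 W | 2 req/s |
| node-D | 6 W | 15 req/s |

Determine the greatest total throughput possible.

This is a 0-1 knapsack instance.
Allowing fractional choices, the relaxed optimum would be about 32.0, but servers are indivisible.
node-E + node-D: power draw 3 + 6 = 9 ≤ 9, throughput 15 + 15 = 30.
node-E + node-G + node-K: power draw 3 + 2 + 4 = 9 ≤ 9, throughput 15 + 7 + 6 = 28.
node-E + node-G + node-A: power draw 3 + 2 + 3 = 8 ≤ 9, throughput 15 + 7 + 2 = 24.
Best is node-E and node-D with total throughput 30.

30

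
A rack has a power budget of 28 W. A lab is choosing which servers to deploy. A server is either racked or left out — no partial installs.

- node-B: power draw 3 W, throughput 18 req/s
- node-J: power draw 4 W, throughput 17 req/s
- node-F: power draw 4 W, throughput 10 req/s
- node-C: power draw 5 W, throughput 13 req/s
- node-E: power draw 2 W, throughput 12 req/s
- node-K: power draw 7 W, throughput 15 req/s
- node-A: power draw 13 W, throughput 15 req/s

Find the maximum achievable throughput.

Allowing fractional choices, the relaxed optimum would be about 88.5, but servers are indivisible.
node-B + node-J + node-F + node-C + node-E + node-K: power draw 3 + 4 + 4 + 5 + 2 + 7 = 25 ≤ 28, throughput 18 + 17 + 10 + 13 + 12 + 15 = 85.
node-B + node-J + node-C + node-E + node-K: power draw 3 + 4 + 5 + 2 + 7 = 21 ≤ 28, throughput 18 + 17 + 13 + 12 + 15 = 75.
Best is node-B, node-J, node-F, node-C, node-E, and node-K with total throughput 85.

85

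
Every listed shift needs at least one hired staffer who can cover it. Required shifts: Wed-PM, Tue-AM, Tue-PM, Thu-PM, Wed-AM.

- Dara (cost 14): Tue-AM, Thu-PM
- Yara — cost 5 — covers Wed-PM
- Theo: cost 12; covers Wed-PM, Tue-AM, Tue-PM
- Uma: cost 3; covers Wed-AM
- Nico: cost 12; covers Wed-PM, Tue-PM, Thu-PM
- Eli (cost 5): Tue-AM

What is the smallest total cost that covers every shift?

20

The greedy cost-per-new-shift heuristic would pick Uma, Theo, and Nico for 27, but a cheaper cover exists.
Choose Uma, Nico, and Eli: together they cover Wed-PM, Tue-AM, Tue-PM, Thu-PM, Wed-AM — every shift.
Total cost: 3 + 12 + 5 = 20.
No cover costs less than 20.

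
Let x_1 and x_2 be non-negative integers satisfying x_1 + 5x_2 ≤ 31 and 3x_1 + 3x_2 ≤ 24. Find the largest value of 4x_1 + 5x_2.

(x_1,x_2)=(3,5): 1·3+5·5=28≤31, 3·3+3·5=24≤24, objective 37.
(x_1,x_2)=(4,4): 1·4+5·4=24≤31, 3·4+3·4=24≤24, objective 36.
(x_1,x_2)=(1,6): 1·1+5·6=31≤31, 3·1+3·6=21≤24, objective 34.
(x_1,x_2)=(2,5): 1·2+5·5=27≤31, 3·2+3·5=21≤24, objective 33.
Maximum is 37 at (x_1,x_2)=(3,5).

37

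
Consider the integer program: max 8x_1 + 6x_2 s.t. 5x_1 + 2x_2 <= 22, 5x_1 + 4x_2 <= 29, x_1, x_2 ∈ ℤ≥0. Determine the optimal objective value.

44

The continuous relaxation peaks at (3, 3.5) with value 45.00; rounding to a feasible lattice point costs some objective.
(x_1,x_2)=(1,6): 5·1+2·6=17≤22, 5·1+4·6=29≤29, objective 44.
(x_1,x_2)=(0,7): 5·0+2·7=14≤22, 5·0+4·7=28≤29, objective 42.
Maximum is 44 at (x_1,x_2)=(1,6).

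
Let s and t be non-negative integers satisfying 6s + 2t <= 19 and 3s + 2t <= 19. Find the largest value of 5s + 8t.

72

Relaxing integrality, the LP optimum is 76.00 at (s,t) = (0, 9.5), which is not an integer point.
(s,t)=(0,9): 6·0+2·9=18≤19, 3·0+2·9=18≤19, objective 72.
(s,t)=(0,8): 6·0+2·8=16≤19, 3·0+2·8=16≤19, objective 64.
Maximum is 72 at (s,t)=(0,9).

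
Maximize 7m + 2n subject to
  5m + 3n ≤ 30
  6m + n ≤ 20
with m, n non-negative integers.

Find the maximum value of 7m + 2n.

26

(m,n)=(2,6): 5·2+3·6=28≤30, 6·2+1·6=18≤20, objective 26.
(m,n)=(2,5): 5·2+3·5=25≤30, 6·2+1·5=17≤20, objective 24.
(m,n)=(1,7): 5·1+3·7=26≤30, 6·1+1·7=13≤20, objective 21.
No feasible integer point exceeds 26.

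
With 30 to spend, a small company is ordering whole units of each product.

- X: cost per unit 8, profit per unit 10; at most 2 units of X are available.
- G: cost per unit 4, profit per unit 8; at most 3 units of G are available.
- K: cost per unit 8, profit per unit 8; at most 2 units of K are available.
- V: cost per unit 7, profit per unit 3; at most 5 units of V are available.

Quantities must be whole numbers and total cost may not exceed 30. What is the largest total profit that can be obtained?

44

This is a bounded integer knapsack.
Take 2×X and 3×G: cost 28 ≤ 30, profit 2·10 + 3·8 = 44.
G has the best ratio (8/4) and is taken to its limit of 3; remaining capacity is filled optimally with the others.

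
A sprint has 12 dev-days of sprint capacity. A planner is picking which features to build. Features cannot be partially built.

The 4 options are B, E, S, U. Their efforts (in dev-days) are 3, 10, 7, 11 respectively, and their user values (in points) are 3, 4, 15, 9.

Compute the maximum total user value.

18

U: effort 11 ≤ 12, user value 9.
S: effort 7 ≤ 12, user value 15.
B + S: effort 3 + 7 = 10 ≤ 12, user value 3 + 15 = 18.
Best is B and S with total user value 18.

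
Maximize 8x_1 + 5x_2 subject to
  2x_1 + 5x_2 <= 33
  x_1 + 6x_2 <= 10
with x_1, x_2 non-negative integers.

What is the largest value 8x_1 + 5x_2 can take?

(x_1,x_2)=(10,0): 2·10+5·0=20≤33, 1·10+6·0=10≤10, objective 80.
(x_1,x_2)=(9,0): 2·9+5·0=18≤33, 1·9+6·0=9≤10, objective 72.
Maximum is 80 at (x_1,x_2)=(10,0).

80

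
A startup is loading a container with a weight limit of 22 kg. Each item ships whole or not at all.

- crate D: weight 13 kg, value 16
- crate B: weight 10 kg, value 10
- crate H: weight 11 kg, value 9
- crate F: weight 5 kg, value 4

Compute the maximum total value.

Allowing fractional choices, the relaxed optimum would be about 25.0, but items are indivisible.
crate D: weight 13 ≤ 22, value 16.
crate B + crate H: weight 10 + 11 = 21 ≤ 22, value 10 + 9 = 19.
crate D + crate F: weight 13 + 5 = 18 ≤ 22, value 16 + 4 = 20.
Best is crate D and crate F with total value 20.

20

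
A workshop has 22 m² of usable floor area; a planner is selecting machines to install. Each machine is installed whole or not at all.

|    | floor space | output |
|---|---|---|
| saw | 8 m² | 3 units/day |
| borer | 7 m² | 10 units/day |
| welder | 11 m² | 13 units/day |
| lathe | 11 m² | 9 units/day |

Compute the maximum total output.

Allowing fractional choices, the relaxed optimum would be about 26.3, but machines are indivisible.
borer + lathe: floor space 7 + 11 = 18 ≤ 22, output 10 + 9 = 19.
borer + welder: floor space 7 + 11 = 18 ≤ 22, output 10 + 13 = 23.
welder + lathe: floor space 11 + 11 = 22 ≤ 22, output 13 + 9 = 22.
Best is borer and welder with total output 23.

23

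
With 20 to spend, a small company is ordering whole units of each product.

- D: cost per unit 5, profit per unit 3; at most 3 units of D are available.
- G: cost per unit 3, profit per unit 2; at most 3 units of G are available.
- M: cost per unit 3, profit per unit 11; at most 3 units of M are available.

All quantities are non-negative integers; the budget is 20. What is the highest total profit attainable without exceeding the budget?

M has the best ratio (11/3); taking only M gives at most 3×11 = 33 (stopped by the supply cap of 3).
Mixing does better — 1×D, 2×G, and 3×M: cost 20 ≤ 20, profit 1·3 + 2·2 + 3·11 = 40.

40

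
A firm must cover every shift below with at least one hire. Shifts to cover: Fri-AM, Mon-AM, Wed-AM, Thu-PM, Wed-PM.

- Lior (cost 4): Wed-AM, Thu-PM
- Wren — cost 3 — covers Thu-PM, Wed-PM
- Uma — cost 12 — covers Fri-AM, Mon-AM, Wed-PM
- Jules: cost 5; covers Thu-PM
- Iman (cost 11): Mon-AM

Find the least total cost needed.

Choose Lior and Uma: together they cover Fri-AM, Mon-AM, Wed-AM, Thu-PM, Wed-PM — every shift.
Total cost: 4 + 12 = 16.

16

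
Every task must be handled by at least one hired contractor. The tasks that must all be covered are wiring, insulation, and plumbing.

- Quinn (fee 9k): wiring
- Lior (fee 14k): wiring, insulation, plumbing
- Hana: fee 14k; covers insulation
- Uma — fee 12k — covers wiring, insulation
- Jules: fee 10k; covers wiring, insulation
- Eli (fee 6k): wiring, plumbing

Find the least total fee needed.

14

The greedy cost-per-new-task heuristic would pick Eli and Jules for 16, but a cheaper cover exists.
Lior alone covers wiring, insulation, plumbing — every task.
Total fee: 14.
No cover costs less than 14.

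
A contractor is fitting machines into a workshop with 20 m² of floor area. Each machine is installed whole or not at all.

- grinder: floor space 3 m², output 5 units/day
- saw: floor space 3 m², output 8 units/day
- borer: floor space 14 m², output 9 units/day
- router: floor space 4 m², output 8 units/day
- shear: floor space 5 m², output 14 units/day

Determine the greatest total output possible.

Take grinder, saw, router, and shear: floor space 3 + 3 + 4 + 5 = 15 ≤ 20, output 5 + 8 + 8 + 14 = 35.
No other feasible combination does better.

35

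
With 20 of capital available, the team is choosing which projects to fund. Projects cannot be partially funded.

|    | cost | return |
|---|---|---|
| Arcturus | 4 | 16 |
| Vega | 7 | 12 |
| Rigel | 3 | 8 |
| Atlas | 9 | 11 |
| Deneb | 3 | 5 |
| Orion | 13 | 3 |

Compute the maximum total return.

This is a 0-1 knapsack instance.
Allowing fractional choices, the relaxed optimum would be about 44.7, but projects are indivisible.
Arcturus + Rigel + Atlas + Deneb: cost 4 + 3 + 9 + 3 = 19 ≤ 20, return 16 + 8 + 11 + 5 = 40.
Arcturus + Vega + Atlas: cost 4 + 7 + 9 = 20 ≤ 20, return 16 + 12 + 11 = 39.
Arcturus + Vega + Rigel + Deneb: cost 4 + 7 + 3 + 3 = 17 ≤ 20, return 16 + 12 + 8 + 5 = 41.
Best is Arcturus, Vega, Rigel, and Deneb with total return 41.

41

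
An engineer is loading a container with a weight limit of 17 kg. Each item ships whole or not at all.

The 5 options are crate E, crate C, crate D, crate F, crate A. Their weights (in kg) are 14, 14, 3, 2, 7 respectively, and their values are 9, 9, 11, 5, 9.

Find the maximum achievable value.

25

Treat it as a binary knapsack problem.
crate D + crate F + crate A: weight 3 + 2 + 7 = 12 ≤ 17, value 11 + 5 + 9 = 25.
crate D + crate A: weight 3 + 7 = 10 ≤ 17, value 11 + 9 = 20.
Best is crate D, crate F, and crate A with total value 25.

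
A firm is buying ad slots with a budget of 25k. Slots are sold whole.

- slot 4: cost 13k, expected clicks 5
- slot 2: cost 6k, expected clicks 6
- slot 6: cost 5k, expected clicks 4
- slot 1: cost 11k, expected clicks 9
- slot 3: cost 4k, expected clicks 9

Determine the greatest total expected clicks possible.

slot 2 + slot 1 + slot 3: cost 6 + 11 + 4 = 21 ≤ 25, expected clicks 6 + 9 + 9 = 24.
slot 6 + slot 1 + slot 3: cost 5 + 11 + 4 = 20 ≤ 25, expected clicks 4 + 9 + 9 = 22.
slot 4 + slot 2 + slot 3: cost 13 + 6 + 4 = 23 ≤ 25, expected clicks 5 + 6 + 9 = 20.
Best is slot 2, slot 1, and slot 3 with total expected clicks 24.

24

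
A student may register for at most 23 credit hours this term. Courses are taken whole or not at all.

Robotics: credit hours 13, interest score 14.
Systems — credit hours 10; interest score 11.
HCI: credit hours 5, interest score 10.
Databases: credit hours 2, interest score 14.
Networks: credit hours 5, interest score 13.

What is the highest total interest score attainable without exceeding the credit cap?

Treat it as a binary knapsack problem.
Take Systems, HCI, Databases, and Networks: credit hours 10 + 5 + 2 + 5 = 22 ≤ 23, interest score 11 + 10 + 14 + 13 = 48.
No other feasible combination does better.

48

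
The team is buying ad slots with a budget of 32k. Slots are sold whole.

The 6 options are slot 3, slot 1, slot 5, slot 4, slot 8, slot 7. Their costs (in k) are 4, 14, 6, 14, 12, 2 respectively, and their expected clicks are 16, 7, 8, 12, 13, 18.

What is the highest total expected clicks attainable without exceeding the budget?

59

This is an integer program with binary decision variables.
Take slot 3, slot 4, slot 8, and slot 7: cost 4 + 14 + 12 + 2 = 32 ≤ 32, expected clicks 16 + 12 + 13 + 18 = 59.
No other feasible combination does better.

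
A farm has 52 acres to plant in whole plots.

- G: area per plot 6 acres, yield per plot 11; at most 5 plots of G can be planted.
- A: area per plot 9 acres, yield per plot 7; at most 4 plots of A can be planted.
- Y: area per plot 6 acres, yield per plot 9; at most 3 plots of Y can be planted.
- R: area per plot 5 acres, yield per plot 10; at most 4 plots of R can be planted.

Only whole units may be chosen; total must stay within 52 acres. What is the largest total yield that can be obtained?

95

R has the best ratio (10/5); taking only R gives at most 4×10 = 40 (stopped by the supply cap of 4).
Mixing does better — 5×G and 4×R: area 50 ≤ 52, yield 5·11 + 4·10 = 95.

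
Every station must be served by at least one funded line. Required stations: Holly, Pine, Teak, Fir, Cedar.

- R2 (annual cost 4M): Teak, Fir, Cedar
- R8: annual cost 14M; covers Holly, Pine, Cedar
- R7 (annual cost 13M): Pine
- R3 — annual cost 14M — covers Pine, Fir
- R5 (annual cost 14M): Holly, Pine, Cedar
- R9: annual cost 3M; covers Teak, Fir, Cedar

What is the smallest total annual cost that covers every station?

17

Choose R8 and R9: together they cover Holly, Pine, Teak, Fir, Cedar — every station.
Total annual cost: 14 + 3 = 17.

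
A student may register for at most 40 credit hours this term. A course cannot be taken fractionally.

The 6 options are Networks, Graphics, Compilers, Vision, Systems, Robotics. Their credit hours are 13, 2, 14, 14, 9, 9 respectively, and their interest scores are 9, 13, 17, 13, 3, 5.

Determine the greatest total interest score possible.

Allowing fractional choices, the relaxed optimum would be about 49.9, but courses are indivisible.
Graphics + Compilers + Vision + Systems: credit hours 2 + 14 + 14 + 9 = 39 ≤ 40, interest score 13 + 17 + 13 + 3 = 46.
Graphics + Compilers + Vision + Robotics: credit hours 2 + 14 + 14 + 9 = 39 ≤ 40, interest score 13 + 17 + 13 + 5 = 48.
Best is Graphics, Compilers, Vision, and Robotics with total interest score 48.

48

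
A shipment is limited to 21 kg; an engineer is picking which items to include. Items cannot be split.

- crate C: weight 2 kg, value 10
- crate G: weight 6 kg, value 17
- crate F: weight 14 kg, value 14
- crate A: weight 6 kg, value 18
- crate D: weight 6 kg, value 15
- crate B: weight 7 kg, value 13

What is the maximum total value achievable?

60

Treat it as a binary knapsack problem.
Take crate C, crate G, crate A, and crate D: weight 2 + 6 + 6 + 6 = 20 ≤ 21, value 10 + 17 + 18 + 15 = 60.
No other feasible combination does better.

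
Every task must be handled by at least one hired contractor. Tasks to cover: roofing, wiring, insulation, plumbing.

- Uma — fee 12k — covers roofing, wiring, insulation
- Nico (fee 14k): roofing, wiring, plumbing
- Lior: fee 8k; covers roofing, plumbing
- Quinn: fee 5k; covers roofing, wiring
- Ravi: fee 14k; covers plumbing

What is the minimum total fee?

This is an integer covering problem.
The greedy cost-per-new-task heuristic would pick Quinn, Lior, and Uma for 25, but a cheaper cover exists.
Choose Uma and Lior: together they cover roofing, wiring, insulation, plumbing — every task.
Total fee: 12 + 8 = 20.
No cover costs less than 20.

20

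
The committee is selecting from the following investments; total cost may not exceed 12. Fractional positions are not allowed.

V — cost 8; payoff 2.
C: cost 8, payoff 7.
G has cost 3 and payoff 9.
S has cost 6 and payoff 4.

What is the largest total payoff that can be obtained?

16

Allowing fractional choices, the relaxed optimum would be about 16.7, but investments are indivisible.
V + G: cost 8 + 3 = 11 ≤ 12, payoff 2 + 9 = 11.
G + S: cost 3 + 6 = 9 ≤ 12, payoff 9 + 4 = 13.
C + G: cost 8 + 3 = 11 ≤ 12, payoff 7 + 9 = 16.
Best is C and G with total payoff 16.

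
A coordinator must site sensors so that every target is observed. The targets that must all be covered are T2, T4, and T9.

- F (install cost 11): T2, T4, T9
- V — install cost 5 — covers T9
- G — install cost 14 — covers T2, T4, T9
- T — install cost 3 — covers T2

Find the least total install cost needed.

11

This is an integer covering problem.
The greedy cost-per-new-target heuristic would pick T, V, and F for 19, but a cheaper cover exists.
F alone covers T2, T4, T9 — every target.
Total install cost: 11.
No cover costs less than 11.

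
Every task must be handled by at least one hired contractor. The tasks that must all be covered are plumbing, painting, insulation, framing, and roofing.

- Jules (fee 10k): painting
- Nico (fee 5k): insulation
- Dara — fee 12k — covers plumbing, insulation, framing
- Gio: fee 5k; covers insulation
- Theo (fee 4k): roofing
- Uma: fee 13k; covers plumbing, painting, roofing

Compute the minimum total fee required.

The greedy cost-per-new-task heuristic would pick Dara, Theo, and Jules for 26, but a cheaper cover exists.
Choose Dara and Uma: together they cover plumbing, painting, insulation, framing, roofing — every task.
Total fee: 12 + 13 = 25.
No cover costs less than 25.

25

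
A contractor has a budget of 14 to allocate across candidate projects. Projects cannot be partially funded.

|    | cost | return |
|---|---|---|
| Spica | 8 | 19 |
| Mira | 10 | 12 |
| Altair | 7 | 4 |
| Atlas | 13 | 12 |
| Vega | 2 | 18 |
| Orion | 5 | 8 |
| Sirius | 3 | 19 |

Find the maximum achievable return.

56

Allowing fractional choices, the relaxed optimum would be about 57.6, but projects are indivisible.
Spica + Vega + Sirius: cost 8 + 2 + 3 = 13 ≤ 14, return 19 + 18 + 19 = 56.
Vega + Orion + Sirius: cost 2 + 5 + 3 = 10 ≤ 14, return 18 + 8 + 19 = 45.
Altair + Vega + Sirius: cost 7 + 2 + 3 = 12 ≤ 14, return 4 + 18 + 19 = 41.
Best is Spica, Vega, and Sirius with total return 56.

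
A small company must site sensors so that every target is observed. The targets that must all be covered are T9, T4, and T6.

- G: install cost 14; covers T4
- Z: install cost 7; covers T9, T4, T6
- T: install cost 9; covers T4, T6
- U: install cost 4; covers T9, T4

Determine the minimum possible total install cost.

This is a weighted set-cover instance.
The greedy cost-per-new-target heuristic would pick U and Z for 11, but a cheaper cover exists.
Z alone covers T9, T4, T6 — every target.
Total install cost: 7.
No cover costs less than 7.

7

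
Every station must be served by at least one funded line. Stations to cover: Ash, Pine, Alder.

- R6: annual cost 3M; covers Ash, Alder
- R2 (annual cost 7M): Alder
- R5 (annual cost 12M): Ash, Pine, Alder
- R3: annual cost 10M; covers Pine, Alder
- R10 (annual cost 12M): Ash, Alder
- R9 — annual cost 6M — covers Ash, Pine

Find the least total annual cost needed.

9

Choose R6 and R9: together they cover Ash, Pine, Alder — every station.
Total annual cost: 3 + 6 = 9.
No cover costs less than 9.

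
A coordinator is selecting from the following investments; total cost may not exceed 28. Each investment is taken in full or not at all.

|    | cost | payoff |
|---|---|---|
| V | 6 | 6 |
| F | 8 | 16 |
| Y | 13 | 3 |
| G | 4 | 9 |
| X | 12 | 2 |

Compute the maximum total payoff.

31

Take V, F, and G: cost 6 + 8 + 4 = 18 ≤ 28, payoff 6 + 16 + 9 = 31.
No other feasible combination does better.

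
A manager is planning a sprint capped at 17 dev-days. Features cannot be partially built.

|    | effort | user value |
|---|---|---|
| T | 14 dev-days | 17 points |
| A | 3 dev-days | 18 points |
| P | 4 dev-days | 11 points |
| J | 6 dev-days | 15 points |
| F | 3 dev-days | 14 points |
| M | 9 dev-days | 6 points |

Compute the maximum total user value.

Take A, P, J, and F: effort 3 + 4 + 6 + 3 = 16 ≤ 17, user value 18 + 11 + 15 + 14 = 58.
No other feasible combination does better.

58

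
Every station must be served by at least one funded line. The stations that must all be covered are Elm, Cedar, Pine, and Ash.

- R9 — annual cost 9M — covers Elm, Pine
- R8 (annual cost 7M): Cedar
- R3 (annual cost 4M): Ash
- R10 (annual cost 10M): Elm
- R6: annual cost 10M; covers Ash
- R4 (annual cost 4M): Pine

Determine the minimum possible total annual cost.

20

The greedy cost-per-new-station heuristic would pick R3, R4, R8, and R9 for 24, but a cheaper cover exists.
Choose R9, R8, and R3: together they cover Elm, Cedar, Pine, Ash — every station.
Total annual cost: 9 + 7 + 4 = 20.
No cover costs less than 20.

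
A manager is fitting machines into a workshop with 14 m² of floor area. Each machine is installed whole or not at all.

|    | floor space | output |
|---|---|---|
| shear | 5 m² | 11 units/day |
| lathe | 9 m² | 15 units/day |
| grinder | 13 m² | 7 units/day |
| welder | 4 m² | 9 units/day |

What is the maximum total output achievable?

26

Take shear and lathe: floor space 5 + 9 = 14 ≤ 14, output 11 + 15 = 26.
No other feasible combination does better.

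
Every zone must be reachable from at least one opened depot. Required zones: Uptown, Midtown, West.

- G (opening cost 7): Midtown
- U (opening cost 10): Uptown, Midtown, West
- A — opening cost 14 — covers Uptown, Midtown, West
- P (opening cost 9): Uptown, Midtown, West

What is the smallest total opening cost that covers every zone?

P alone covers Uptown, Midtown, West — every zone.
Total opening cost: 9.
No cover costs less than 9.

9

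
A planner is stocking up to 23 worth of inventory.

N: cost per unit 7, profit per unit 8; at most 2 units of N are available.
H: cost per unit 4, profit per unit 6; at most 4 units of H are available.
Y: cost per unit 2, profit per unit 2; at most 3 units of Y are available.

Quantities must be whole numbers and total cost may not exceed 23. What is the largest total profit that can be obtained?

32

Take 1×N and 4×H: cost 23 ≤ 23, profit 1·8 + 4·6 = 32.
H has the best ratio (6/4) and is taken to its limit of 4; remaining capacity is filled optimally with the others.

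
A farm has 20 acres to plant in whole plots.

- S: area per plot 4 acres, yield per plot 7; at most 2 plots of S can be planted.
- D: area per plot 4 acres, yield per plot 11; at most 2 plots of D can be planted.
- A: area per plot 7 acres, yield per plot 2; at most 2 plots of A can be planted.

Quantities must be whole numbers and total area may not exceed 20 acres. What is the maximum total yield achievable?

36

This is a bounded integer knapsack.
2×S and 2×D: area 16 ≤ 20, yield 2·7 + 2·11 = 36.
1×S, 2×D, and 1×A: area 19 ≤ 20, yield 1·7 + 2·11 + 1·2 = 31.
Best is 36.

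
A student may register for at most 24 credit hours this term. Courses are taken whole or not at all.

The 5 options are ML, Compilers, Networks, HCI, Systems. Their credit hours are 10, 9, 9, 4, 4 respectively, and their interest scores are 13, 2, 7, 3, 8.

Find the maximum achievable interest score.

28

Allowing fractional choices, the relaxed optimum would be about 28.8, but courses are indivisible.
ML + HCI + Systems: credit hours 10 + 4 + 4 = 18 ≤ 24, interest score 13 + 3 + 8 = 24.
ML + Networks + Systems: credit hours 10 + 9 + 4 = 23 ≤ 24, interest score 13 + 7 + 8 = 28.
Best is ML, Networks, and Systems with total interest score 28.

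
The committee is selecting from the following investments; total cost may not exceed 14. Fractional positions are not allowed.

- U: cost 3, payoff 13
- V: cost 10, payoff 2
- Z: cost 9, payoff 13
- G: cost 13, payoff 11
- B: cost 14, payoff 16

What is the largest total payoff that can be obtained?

Allowing fractional choices, the relaxed optimum would be about 28.3, but investments are indivisible.
U + Z: cost 3 + 9 = 12 ≤ 14, payoff 13 + 13 = 26.
U + V: cost 3 + 10 = 13 ≤ 14, payoff 13 + 2 = 15.
B: cost 14 ≤ 14, payoff 16.
Best is U and Z with total payoff 26.

26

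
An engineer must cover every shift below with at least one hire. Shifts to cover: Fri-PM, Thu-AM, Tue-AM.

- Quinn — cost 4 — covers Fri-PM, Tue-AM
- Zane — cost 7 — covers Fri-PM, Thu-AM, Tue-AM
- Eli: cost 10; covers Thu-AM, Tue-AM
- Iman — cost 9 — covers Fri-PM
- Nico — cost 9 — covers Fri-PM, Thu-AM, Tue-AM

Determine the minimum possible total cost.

The greedy cost-per-new-shift heuristic would pick Quinn and Zane for 11, but a cheaper cover exists.
Zane alone covers Fri-PM, Thu-AM, Tue-AM — every shift.
Total cost: 7.
No cover costs less than 7.

7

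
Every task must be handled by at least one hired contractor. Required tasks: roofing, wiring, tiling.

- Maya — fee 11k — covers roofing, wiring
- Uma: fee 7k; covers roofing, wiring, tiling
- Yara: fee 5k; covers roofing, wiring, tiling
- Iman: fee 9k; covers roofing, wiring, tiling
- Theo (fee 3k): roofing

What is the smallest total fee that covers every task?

5

Yara alone covers roofing, wiring, tiling — every task.
Total fee: 5.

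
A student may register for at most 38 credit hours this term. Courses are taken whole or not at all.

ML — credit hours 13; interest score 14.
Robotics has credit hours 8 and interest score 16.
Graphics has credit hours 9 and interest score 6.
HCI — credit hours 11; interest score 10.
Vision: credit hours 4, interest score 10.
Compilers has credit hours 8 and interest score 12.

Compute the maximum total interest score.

52

Treat it as a binary knapsack problem.
Take ML, Robotics, Vision, and Compilers: credit hours 13 + 8 + 4 + 8 = 33 ≤ 38, interest score 14 + 16 + 10 + 12 = 52.
No other feasible combination does better.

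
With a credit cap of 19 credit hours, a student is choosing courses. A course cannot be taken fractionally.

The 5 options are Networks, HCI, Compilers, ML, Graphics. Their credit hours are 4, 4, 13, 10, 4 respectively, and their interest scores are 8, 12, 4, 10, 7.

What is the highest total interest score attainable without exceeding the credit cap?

30

This is an integer program with binary decision variables.
Networks + HCI + ML: credit hours 4 + 4 + 10 = 18 ≤ 19, interest score 8 + 12 + 10 = 30.
Networks + HCI + Graphics: credit hours 4 + 4 + 4 = 12 ≤ 19, interest score 8 + 12 + 7 = 27.
HCI + ML + Graphics: credit hours 4 + 10 + 4 = 18 ≤ 19, interest score 12 + 10 + 7 = 29.
Best is Networks, HCI, and ML with total interest score 30.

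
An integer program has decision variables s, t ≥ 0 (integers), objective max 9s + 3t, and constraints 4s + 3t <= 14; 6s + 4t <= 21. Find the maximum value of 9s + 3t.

27

(s,t)=(3,0): 4·3+3·0=12≤14, 6·3+4·0=18≤21, objective 27.
(s,t)=(2,1): 4·2+3·1=11≤14, 6·2+4·1=16≤21, objective 21.
No feasible integer point exceeds 27.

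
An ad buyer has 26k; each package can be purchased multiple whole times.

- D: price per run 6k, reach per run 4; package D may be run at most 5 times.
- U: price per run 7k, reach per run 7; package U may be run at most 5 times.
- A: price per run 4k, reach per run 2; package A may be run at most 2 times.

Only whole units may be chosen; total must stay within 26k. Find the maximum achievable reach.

23

This is a bounded integer knapsack.
Take 3×U and 1×A: price 25 ≤ 26, reach 3·7 + 1·2 = 23.
No other integer combination yields more.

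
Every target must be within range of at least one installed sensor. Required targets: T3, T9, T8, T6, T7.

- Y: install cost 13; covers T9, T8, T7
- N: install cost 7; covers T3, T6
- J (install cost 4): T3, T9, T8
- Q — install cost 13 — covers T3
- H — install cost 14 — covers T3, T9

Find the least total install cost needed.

20

The greedy cost-per-new-target heuristic would pick J, N, and Y for 24, but a cheaper cover exists.
Choose Y and N: together they cover T3, T9, T8, T6, T7 — every target.
Total install cost: 13 + 7 = 20.
No cover costs less than 20.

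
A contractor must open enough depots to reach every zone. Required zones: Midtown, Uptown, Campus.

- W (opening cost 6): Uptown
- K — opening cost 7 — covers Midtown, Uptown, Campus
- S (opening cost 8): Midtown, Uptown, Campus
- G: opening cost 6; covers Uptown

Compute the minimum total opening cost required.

K alone covers Midtown, Uptown, Campus — every zone.
Total opening cost: 7.
No cover costs less than 7.

7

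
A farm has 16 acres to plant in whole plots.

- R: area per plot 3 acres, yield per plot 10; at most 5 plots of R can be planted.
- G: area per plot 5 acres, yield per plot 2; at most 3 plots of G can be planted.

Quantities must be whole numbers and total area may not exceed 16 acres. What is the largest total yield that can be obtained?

Take 5×R: area 15 ≤ 16, yield 5·10 = 50.
R has the best ratio (10/3) and is taken to its limit of 5; remaining capacity is filled optimally with the others.

50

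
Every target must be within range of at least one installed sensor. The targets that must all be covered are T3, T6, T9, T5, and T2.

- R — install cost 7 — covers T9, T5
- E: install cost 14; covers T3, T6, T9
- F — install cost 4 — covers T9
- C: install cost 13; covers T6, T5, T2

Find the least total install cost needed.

27

Choose E and C: together they cover T3, T6, T9, T5, T2 — every target.
Total install cost: 14 + 13 = 27.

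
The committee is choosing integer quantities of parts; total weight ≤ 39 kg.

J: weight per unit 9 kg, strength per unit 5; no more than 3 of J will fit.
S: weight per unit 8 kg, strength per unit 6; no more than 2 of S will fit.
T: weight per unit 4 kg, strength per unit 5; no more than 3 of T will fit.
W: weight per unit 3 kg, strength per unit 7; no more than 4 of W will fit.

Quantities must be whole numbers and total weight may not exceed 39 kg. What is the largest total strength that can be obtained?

50

This is a bounded integer knapsack.
Take 2×S, 2×T, and 4×W: weight 36 ≤ 39, strength 2·6 + 2·5 + 4·7 = 50.
W has the best ratio (7/3) and is taken to its limit of 4; remaining capacity is filled optimally with the others.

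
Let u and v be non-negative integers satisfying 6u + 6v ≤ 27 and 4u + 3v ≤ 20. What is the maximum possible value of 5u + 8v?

32

The continuous relaxation peaks at (0, 4.5) with value 36.00; rounding to a feasible lattice point costs some objective.
(u,v)=(0,4): 6·0+6·4=24≤27, 4·0+3·4=12≤20, objective 32.
(u,v)=(1,3): 6·1+6·3=24≤27, 4·1+3·3=13≤20, objective 29.
Maximum is 32 at (u,v)=(0,4).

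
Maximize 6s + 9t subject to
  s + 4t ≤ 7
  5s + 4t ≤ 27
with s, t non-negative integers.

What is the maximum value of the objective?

30

The continuous relaxation peaks at (5, 0.5) with value 34.50; rounding to a feasible lattice point costs some objective.
(s,t)=(5,0): 1·5+4·0=5≤7, 5·5+4·0=25≤27, objective 30.
(s,t)=(4,0): 1·4+4·0=4≤7, 5·4+4·0=20≤27, objective 24.
The best lattice point is (5,0), giving 30.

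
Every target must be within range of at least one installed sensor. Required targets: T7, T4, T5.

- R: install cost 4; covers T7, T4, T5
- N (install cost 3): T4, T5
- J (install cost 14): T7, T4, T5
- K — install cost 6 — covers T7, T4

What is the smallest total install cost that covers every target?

R alone covers T7, T4, T5 — every target.
Total install cost: 4.

4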